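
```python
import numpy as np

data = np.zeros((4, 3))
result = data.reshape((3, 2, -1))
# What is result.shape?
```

(3, 2, 2)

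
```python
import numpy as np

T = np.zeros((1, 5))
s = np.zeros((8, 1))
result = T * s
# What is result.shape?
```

(8, 5)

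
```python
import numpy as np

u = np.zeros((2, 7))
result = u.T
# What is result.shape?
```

(7, 2)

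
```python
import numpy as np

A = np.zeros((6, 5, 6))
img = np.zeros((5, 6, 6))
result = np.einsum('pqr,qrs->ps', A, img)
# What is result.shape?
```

(6, 6)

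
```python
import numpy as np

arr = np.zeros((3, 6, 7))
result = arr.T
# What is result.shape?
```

(7, 6, 3)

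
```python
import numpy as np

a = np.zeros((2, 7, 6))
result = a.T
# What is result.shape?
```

(6, 7, 2)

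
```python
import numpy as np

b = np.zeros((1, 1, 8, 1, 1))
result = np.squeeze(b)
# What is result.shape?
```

(8,)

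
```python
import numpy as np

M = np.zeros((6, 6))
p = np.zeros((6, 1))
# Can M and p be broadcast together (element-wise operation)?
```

Yes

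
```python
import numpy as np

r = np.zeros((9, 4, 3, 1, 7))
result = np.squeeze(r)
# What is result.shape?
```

(9, 4, 3, 7)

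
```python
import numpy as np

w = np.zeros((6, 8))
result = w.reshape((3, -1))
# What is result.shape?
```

(3, 16)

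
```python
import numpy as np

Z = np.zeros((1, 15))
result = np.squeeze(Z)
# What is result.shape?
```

(15,)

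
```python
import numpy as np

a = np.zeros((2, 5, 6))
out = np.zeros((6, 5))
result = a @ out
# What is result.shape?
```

(2, 5, 5)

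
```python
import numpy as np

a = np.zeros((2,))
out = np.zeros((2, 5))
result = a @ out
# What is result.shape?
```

(5,)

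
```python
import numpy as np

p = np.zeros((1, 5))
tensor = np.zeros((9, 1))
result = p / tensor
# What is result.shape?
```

(9, 5)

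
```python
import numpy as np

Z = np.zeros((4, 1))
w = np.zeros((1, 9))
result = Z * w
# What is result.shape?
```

(4, 9)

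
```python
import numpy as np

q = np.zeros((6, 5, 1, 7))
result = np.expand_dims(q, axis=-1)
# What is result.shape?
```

(6, 5, 1, 7, 1)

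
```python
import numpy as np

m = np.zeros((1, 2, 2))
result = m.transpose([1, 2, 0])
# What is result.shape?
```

(2, 2, 1)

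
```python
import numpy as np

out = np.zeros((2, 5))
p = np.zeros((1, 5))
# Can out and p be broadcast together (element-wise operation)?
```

Yes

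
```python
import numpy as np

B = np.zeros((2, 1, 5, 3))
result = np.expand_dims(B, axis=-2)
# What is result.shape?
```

(2, 1, 5, 1, 3)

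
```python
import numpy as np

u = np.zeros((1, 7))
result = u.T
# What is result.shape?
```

(7, 1)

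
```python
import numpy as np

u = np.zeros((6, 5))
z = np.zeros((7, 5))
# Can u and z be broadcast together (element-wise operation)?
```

No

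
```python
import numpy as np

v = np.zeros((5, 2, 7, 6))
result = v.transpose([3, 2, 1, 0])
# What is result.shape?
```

(6, 7, 2, 5)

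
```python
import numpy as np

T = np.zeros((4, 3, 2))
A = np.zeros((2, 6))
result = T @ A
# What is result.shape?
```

(4, 3, 6)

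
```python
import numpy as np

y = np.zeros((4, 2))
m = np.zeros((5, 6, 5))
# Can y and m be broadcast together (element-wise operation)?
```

No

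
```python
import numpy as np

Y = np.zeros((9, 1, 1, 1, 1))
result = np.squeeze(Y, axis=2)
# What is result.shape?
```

(9, 1, 1, 1)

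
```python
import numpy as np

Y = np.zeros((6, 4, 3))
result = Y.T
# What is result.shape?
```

(3, 4, 6)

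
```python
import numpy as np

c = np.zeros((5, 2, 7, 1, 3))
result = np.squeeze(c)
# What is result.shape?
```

(5, 2, 7, 3)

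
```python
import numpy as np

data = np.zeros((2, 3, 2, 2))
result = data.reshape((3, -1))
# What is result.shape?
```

(3, 8)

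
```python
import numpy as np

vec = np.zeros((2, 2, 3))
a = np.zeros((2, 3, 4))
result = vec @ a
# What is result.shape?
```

(2, 2, 4)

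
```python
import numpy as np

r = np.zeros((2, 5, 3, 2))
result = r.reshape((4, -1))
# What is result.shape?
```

(4, 15)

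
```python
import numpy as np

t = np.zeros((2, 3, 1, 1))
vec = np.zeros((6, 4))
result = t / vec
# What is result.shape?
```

(2, 3, 6, 4)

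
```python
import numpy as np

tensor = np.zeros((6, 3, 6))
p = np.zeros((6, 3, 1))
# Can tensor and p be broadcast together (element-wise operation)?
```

Yes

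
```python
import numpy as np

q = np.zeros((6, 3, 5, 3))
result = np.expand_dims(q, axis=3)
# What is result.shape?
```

(6, 3, 5, 1, 3)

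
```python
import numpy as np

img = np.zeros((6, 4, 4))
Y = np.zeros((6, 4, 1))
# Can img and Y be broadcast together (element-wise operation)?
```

Yes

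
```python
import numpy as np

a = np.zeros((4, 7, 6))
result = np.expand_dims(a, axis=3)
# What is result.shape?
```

(4, 7, 6, 1)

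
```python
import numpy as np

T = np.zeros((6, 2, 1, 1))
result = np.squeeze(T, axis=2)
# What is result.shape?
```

(6, 2, 1)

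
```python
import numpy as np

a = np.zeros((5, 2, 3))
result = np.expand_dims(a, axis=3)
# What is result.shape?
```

(5, 2, 3, 1)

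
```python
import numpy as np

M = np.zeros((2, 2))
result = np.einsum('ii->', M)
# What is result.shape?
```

()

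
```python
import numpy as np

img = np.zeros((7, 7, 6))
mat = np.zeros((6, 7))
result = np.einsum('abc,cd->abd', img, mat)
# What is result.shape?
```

(7, 7, 7)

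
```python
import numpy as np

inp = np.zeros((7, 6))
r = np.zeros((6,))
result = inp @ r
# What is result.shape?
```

(7,)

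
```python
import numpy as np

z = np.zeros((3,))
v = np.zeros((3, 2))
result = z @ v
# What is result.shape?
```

(2,)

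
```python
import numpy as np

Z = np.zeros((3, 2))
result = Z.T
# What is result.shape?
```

(2, 3)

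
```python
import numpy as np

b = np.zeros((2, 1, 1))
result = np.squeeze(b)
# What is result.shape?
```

(2,)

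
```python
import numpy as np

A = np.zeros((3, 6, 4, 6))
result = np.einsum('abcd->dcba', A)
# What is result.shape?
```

(6, 4, 6, 3)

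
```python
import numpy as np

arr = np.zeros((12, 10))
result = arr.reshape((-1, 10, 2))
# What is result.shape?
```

(6, 10, 2)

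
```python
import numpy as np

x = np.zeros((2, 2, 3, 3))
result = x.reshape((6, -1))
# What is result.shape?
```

(6, 6)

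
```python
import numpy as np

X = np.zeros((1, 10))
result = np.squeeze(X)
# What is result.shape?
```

(10,)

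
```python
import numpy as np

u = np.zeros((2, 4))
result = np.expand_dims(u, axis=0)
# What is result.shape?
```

(1, 2, 4)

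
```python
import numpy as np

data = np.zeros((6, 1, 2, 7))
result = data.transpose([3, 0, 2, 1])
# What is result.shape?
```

(7, 6, 2, 1)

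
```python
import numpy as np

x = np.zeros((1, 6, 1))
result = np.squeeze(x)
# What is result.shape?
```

(6,)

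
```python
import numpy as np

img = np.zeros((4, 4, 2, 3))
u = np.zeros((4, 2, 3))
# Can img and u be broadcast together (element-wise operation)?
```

Yes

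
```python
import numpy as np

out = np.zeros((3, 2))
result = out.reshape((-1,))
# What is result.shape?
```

(6,)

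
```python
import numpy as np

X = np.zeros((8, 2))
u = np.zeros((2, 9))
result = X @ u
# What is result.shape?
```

(8, 9)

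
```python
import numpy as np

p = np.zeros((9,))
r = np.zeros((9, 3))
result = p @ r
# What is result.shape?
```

(3,)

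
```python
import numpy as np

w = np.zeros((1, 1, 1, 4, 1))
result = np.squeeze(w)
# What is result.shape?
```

(4,)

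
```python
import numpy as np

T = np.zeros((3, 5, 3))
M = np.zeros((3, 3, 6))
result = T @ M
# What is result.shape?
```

(3, 5, 6)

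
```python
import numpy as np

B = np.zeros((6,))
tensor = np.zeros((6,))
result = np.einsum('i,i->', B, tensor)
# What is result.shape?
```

()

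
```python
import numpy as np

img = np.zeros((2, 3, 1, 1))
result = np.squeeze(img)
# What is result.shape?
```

(2, 3)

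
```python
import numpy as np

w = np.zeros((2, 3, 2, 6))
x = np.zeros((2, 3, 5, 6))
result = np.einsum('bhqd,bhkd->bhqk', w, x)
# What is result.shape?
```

(2, 3, 2, 5)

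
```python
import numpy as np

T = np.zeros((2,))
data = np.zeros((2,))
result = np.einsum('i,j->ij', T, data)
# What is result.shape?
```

(2, 2)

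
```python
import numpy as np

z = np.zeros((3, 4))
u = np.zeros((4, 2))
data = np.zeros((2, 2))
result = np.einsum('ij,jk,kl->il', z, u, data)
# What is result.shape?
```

(3, 2)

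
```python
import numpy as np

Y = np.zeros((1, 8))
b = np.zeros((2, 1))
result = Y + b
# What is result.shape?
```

(2, 8)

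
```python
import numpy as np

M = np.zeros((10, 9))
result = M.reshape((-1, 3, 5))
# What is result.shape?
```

(6, 3, 5)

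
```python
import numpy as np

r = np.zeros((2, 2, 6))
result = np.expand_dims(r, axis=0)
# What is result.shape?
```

(1, 2, 2, 6)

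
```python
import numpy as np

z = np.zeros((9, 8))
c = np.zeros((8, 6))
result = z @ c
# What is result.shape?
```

(9, 6)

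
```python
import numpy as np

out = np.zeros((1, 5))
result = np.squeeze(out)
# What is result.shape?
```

(5,)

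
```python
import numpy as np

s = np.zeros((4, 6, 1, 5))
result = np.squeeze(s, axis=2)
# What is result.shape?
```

(4, 6, 5)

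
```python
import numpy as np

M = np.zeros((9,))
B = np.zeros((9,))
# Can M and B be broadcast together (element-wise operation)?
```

Yes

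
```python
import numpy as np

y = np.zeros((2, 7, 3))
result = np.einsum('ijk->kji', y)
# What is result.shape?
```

(3, 7, 2)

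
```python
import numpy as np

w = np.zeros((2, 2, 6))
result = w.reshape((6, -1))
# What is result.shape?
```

(6, 4)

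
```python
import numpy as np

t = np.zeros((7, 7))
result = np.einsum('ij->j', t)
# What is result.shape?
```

(7,)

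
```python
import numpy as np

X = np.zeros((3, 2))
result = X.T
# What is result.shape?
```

(2, 3)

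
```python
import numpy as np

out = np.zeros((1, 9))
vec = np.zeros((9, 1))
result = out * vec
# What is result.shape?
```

(9, 9)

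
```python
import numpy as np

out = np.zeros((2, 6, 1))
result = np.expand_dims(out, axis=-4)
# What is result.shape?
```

(1, 2, 6, 1)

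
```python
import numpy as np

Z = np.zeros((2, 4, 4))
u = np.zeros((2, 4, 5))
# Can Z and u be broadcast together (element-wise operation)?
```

No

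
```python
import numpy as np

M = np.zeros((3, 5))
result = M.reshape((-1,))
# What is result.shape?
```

(15,)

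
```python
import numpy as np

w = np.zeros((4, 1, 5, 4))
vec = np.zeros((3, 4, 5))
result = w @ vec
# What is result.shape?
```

(4, 3, 5, 5)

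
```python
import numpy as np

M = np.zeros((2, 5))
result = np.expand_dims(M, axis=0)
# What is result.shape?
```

(1, 2, 5)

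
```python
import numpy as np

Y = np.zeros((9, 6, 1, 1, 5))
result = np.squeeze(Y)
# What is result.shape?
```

(9, 6, 5)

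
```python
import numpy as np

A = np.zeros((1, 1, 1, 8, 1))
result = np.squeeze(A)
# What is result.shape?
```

(8,)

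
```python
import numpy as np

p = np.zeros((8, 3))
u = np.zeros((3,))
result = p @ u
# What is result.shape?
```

(8,)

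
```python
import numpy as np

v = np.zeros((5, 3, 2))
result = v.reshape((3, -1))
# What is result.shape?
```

(3, 10)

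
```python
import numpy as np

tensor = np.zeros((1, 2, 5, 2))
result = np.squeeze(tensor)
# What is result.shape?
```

(2, 5, 2)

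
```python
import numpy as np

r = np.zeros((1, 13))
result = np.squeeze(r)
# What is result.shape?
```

(13,)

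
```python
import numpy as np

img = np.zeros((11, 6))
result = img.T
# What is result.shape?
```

(6, 11)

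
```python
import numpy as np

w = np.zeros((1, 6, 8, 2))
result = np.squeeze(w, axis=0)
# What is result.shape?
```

(6, 8, 2)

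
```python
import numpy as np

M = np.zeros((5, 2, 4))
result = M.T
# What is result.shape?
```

(4, 2, 5)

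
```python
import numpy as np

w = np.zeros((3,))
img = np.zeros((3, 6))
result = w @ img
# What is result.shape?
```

(6,)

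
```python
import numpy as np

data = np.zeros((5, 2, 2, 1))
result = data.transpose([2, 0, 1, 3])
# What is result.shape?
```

(2, 5, 2, 1)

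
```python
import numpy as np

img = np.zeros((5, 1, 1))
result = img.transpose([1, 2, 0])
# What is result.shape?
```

(1, 1, 5)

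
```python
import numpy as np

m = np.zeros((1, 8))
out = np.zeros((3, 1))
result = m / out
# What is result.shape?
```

(3, 8)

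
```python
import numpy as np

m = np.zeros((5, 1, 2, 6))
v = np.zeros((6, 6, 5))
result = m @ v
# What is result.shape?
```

(5, 6, 2, 5)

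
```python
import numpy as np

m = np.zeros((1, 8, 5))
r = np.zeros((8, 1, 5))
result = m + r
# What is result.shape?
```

(8, 8, 5)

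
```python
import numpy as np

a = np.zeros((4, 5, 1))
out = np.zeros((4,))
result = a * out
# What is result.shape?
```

(4, 5, 4)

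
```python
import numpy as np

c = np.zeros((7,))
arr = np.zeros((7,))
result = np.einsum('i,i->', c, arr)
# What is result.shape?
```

()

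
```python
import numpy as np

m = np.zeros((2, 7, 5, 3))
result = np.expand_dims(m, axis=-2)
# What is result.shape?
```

(2, 7, 5, 1, 3)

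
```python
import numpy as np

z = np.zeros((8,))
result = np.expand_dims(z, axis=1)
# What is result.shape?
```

(8, 1)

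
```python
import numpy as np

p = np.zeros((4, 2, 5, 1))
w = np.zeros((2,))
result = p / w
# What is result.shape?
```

(4, 2, 5, 2)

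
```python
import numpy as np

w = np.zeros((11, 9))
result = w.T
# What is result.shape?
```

(9, 11)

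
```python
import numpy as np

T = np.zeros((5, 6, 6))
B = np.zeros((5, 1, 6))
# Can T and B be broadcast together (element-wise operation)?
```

Yes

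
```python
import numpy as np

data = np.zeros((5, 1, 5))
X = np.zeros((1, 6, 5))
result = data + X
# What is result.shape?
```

(5, 6, 5)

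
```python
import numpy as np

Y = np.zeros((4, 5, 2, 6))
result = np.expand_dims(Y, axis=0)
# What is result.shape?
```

(1, 4, 5, 2, 6)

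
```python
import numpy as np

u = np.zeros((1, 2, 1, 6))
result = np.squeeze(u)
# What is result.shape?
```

(2, 6)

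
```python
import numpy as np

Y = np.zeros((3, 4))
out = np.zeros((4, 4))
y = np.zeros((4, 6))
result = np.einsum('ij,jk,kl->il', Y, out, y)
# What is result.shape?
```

(3, 6)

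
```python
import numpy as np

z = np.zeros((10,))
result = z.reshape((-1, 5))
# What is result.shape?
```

(2, 5)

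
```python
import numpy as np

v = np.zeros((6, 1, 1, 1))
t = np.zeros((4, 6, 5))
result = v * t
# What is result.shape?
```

(6, 4, 6, 5)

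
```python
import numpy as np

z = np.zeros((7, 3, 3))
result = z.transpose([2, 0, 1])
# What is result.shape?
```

(3, 7, 3)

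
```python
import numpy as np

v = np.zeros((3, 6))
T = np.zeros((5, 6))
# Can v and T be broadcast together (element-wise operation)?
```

No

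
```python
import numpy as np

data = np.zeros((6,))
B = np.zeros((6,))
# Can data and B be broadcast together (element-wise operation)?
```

Yes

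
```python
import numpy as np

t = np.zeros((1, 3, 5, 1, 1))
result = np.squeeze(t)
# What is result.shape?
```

(3, 5)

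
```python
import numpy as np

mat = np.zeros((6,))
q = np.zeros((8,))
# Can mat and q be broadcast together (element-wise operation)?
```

No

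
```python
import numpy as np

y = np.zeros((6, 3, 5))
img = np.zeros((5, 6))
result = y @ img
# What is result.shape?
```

(6, 3, 6)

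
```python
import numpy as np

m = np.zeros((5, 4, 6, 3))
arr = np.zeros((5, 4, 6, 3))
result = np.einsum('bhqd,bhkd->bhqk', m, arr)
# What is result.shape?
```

(5, 4, 6, 6)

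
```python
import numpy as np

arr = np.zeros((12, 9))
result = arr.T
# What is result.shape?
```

(9, 12)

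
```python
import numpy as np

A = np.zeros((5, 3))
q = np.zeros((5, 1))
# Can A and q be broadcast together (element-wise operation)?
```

Yes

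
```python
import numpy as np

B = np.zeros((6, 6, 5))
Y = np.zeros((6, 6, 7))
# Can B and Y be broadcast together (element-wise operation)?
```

No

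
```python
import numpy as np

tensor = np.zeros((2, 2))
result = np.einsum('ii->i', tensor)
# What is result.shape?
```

(2,)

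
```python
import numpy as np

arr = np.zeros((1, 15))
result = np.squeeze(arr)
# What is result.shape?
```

(15,)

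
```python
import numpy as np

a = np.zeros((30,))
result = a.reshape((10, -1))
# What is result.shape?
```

(10, 3)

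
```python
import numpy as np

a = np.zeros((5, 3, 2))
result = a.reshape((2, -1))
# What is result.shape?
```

(2, 15)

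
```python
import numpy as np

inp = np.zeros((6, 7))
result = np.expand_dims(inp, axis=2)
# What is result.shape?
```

(6, 7, 1)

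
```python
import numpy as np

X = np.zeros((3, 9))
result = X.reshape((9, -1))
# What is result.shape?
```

(9, 3)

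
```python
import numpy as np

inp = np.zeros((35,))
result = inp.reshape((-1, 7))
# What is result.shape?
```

(5, 7)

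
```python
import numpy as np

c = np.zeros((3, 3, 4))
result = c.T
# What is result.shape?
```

(4, 3, 3)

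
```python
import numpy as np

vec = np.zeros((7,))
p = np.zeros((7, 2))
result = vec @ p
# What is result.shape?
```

(2,)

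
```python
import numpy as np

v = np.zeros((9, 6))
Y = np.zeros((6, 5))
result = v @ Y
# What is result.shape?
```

(9, 5)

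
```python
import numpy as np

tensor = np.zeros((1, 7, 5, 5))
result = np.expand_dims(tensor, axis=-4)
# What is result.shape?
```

(1, 1, 7, 5, 5)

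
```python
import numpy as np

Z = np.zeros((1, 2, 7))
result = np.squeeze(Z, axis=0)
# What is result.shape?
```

(2, 7)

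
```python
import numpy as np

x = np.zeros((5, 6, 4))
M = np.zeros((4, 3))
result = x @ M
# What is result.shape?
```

(5, 6, 3)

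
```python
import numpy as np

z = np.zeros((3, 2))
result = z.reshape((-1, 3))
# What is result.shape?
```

(2, 3)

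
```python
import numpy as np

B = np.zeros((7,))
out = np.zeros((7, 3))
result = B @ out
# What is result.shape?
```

(3,)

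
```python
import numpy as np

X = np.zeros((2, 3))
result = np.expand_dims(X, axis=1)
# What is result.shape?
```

(2, 1, 3)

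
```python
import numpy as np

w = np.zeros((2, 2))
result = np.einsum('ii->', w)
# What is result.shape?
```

()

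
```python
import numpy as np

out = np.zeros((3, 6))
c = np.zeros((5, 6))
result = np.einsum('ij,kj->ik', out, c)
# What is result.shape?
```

(3, 5)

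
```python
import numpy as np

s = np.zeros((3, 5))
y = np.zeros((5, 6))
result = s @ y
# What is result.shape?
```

(3, 6)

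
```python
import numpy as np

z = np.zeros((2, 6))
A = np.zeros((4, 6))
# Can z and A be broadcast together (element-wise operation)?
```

No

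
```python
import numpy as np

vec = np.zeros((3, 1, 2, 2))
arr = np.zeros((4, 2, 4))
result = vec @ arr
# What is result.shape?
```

(3, 4, 2, 4)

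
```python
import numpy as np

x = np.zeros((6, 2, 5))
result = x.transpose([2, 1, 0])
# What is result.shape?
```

(5, 2, 6)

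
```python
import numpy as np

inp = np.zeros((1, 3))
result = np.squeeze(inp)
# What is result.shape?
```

(3,)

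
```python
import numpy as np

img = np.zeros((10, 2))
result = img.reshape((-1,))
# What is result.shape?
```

(20,)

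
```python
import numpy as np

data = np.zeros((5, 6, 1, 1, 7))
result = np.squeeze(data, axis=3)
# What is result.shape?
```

(5, 6, 1, 7)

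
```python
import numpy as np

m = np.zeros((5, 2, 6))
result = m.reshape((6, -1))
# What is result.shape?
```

(6, 10)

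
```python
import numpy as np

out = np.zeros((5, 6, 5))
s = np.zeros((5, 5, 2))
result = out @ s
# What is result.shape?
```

(5, 6, 2)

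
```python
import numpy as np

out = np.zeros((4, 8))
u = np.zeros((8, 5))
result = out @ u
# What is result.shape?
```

(4, 5)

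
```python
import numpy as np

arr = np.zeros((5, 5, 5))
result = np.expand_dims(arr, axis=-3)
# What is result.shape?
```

(5, 1, 5, 5)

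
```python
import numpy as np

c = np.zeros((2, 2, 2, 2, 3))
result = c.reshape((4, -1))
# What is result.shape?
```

(4, 12)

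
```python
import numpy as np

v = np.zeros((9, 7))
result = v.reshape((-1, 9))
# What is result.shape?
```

(7, 9)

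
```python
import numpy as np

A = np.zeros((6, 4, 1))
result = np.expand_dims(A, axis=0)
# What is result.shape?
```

(1, 6, 4, 1)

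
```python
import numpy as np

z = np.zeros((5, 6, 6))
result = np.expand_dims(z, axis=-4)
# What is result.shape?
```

(1, 5, 6, 6)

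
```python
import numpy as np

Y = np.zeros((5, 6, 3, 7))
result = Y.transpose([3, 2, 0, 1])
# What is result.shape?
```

(7, 3, 5, 6)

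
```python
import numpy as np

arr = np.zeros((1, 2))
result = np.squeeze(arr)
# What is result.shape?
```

(2,)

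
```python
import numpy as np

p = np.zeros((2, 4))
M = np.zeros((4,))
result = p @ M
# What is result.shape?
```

(2,)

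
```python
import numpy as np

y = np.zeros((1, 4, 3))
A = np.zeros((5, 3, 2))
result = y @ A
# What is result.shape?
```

(5, 4, 2)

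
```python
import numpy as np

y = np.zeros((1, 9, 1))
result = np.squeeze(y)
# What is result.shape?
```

(9,)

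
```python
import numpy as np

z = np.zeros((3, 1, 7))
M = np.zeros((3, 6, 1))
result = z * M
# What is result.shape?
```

(3, 6, 7)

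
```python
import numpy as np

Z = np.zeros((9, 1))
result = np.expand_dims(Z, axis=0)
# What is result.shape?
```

(1, 9, 1)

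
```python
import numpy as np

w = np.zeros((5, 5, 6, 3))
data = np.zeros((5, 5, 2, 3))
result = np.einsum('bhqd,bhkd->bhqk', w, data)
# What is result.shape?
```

(5, 5, 6, 2)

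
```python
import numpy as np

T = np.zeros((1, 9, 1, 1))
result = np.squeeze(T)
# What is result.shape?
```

(9,)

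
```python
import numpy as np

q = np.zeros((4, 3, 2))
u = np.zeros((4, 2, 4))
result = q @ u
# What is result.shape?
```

(4, 3, 4)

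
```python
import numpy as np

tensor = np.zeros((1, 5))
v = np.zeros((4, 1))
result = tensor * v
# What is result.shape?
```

(4, 5)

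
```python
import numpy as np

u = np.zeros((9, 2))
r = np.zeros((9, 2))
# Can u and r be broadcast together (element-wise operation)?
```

Yes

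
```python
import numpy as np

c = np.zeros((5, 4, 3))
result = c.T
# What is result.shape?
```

(3, 4, 5)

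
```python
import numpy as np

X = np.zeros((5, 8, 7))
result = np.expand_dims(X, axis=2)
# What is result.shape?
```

(5, 8, 1, 7)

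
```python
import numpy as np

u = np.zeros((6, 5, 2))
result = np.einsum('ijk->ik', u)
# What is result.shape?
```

(6, 2)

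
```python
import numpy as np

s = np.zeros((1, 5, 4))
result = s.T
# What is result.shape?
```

(4, 5, 1)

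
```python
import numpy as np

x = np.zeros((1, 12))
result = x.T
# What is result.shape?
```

(12, 1)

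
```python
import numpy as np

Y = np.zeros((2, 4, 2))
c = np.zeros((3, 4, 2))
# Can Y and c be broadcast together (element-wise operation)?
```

No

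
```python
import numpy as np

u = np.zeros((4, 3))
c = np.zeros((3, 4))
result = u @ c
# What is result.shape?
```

(4, 4)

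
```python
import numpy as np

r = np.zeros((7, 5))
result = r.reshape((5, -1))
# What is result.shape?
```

(5, 7)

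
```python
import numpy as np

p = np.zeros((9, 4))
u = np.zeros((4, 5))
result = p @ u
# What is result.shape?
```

(9, 5)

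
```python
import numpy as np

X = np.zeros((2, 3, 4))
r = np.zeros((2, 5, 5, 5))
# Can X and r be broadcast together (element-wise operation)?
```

No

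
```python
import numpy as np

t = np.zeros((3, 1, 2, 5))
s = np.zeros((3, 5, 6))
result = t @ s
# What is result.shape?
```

(3, 3, 2, 6)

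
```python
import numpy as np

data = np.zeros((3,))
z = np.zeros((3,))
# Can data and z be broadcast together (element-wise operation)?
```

Yes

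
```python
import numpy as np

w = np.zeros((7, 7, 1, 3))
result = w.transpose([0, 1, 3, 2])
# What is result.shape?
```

(7, 7, 3, 1)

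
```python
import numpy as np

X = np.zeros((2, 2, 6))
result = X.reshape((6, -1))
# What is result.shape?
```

(6, 4)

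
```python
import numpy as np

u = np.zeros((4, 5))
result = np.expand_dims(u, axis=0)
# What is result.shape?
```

(1, 4, 5)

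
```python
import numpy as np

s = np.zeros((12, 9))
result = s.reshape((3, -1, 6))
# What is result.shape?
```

(3, 6, 6)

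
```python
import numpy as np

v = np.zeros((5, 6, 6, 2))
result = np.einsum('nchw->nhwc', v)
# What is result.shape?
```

(5, 6, 2, 6)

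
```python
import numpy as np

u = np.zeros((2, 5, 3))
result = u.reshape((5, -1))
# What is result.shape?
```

(5, 6)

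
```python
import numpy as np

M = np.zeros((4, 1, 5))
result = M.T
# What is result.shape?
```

(5, 1, 4)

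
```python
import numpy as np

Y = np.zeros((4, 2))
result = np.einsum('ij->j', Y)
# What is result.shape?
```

(2,)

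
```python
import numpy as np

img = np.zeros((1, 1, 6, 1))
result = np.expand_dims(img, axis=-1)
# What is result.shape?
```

(1, 1, 6, 1, 1)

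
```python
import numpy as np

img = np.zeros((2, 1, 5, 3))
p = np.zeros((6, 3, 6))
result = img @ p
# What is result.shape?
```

(2, 6, 5, 6)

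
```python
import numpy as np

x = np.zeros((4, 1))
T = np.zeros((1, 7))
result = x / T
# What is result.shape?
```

(4, 7)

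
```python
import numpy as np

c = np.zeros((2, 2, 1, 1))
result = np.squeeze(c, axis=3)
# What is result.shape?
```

(2, 2, 1)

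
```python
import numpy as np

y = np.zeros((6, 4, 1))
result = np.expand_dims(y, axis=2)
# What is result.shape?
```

(6, 4, 1, 1)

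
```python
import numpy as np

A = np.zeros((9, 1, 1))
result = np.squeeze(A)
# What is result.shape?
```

(9,)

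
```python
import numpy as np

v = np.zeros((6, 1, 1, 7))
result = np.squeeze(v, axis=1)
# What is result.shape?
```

(6, 1, 7)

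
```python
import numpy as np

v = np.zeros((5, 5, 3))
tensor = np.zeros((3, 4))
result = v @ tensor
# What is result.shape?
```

(5, 5, 4)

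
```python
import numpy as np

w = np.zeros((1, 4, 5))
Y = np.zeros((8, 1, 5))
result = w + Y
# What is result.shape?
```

(8, 4, 5)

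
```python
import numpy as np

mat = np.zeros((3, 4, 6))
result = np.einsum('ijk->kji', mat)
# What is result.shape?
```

(6, 4, 3)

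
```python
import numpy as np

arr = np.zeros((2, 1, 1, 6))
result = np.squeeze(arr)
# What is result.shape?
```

(2, 6)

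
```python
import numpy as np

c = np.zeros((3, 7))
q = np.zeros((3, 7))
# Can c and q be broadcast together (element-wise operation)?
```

Yes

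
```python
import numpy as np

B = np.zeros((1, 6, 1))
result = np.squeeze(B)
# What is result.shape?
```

(6,)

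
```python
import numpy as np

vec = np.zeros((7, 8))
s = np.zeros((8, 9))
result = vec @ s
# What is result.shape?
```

(7, 9)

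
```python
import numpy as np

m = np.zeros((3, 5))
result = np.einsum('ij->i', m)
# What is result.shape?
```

(3,)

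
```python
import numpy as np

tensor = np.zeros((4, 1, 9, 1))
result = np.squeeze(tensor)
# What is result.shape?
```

(4, 9)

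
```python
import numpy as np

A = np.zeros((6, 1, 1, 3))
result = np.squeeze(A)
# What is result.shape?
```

(6, 3)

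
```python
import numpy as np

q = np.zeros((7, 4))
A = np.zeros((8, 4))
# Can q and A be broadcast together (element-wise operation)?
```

No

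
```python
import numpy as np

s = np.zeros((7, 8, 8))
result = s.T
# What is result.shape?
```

(8, 8, 7)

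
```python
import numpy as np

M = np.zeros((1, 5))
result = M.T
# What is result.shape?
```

(5, 1)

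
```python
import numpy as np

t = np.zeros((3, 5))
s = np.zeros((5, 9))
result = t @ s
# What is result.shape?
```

(3, 9)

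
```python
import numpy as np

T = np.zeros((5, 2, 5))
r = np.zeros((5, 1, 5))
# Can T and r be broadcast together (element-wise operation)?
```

Yes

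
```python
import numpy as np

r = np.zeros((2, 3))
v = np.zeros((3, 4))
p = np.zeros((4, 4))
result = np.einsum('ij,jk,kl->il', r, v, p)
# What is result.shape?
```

(2, 4)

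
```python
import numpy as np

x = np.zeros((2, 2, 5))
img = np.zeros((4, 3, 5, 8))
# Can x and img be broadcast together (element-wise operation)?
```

No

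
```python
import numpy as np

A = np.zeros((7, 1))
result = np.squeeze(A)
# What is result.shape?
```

(7,)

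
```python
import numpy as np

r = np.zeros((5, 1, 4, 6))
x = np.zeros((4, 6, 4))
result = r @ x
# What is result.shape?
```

(5, 4, 4, 4)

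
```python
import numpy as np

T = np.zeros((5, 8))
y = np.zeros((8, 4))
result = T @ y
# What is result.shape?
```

(5, 4)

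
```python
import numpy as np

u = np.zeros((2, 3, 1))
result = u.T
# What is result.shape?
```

(1, 3, 2)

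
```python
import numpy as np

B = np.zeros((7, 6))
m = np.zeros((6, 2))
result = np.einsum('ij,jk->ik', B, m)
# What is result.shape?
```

(7, 2)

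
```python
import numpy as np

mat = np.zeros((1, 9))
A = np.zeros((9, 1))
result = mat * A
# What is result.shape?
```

(9, 9)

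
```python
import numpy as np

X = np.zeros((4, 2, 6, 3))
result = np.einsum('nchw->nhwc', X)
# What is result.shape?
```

(4, 6, 3, 2)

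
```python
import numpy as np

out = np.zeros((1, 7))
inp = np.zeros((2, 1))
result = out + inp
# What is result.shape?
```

(2, 7)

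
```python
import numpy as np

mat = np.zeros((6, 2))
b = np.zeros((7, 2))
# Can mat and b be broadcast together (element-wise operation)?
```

No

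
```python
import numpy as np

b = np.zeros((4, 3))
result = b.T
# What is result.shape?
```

(3, 4)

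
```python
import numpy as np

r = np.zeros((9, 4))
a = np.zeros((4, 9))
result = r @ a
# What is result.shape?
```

(9, 9)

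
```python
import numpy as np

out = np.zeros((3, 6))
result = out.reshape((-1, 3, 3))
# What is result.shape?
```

(2, 3, 3)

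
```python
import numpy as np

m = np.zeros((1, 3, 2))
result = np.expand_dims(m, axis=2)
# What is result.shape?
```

(1, 3, 1, 2)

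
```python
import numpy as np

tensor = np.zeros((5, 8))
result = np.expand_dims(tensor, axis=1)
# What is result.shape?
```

(5, 1, 8)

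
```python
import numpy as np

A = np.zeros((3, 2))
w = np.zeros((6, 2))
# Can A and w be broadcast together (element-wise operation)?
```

No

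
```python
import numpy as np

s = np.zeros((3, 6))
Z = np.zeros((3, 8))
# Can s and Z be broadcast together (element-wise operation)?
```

No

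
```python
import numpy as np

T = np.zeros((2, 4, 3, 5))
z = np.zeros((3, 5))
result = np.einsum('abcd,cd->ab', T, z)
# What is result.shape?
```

(2, 4)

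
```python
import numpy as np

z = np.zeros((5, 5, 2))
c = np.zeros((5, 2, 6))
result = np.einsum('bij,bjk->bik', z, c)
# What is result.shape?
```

(5, 5, 6)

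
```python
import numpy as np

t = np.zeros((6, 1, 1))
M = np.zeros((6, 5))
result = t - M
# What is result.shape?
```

(6, 6, 5)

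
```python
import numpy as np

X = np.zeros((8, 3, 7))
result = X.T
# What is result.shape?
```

(7, 3, 8)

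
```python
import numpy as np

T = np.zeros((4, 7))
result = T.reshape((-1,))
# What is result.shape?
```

(28,)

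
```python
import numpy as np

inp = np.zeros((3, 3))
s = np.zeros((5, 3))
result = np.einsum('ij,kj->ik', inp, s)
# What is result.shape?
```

(3, 5)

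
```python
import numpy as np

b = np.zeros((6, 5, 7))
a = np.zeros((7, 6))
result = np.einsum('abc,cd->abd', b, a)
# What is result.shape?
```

(6, 5, 6)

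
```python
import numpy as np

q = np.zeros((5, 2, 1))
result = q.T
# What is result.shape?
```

(1, 2, 5)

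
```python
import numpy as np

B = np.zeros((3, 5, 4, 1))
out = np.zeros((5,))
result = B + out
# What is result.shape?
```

(3, 5, 4, 5)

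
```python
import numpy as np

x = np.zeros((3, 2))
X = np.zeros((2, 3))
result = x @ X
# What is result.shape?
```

(3, 3)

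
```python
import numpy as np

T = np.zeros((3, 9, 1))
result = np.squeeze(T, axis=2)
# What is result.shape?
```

(3, 9)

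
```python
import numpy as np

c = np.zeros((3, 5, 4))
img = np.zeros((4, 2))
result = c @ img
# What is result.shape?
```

(3, 5, 2)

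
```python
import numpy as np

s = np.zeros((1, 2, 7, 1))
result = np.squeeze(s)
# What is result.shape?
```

(2, 7)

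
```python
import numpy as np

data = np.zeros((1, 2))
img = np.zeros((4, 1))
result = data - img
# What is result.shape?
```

(4, 2)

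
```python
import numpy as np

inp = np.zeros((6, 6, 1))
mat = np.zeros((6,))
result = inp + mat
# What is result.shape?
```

(6, 6, 6)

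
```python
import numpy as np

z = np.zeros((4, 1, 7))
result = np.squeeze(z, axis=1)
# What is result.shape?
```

(4, 7)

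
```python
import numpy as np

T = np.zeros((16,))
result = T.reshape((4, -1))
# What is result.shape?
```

(4, 4)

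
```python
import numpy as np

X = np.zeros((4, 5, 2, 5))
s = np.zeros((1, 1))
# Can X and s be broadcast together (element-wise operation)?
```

Yes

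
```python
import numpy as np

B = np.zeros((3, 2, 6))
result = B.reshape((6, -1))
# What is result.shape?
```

(6, 6)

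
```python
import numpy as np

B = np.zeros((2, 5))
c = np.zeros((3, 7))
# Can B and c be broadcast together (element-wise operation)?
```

No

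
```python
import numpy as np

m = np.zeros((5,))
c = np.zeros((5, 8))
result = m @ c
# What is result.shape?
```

(8,)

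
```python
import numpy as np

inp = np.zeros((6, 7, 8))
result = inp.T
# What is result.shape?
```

(8, 7, 6)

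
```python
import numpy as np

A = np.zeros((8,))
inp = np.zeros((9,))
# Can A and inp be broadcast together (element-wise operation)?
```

No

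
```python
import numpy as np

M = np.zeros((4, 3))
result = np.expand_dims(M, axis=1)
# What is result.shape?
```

(4, 1, 3)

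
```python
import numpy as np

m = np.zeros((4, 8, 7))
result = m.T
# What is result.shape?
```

(7, 8, 4)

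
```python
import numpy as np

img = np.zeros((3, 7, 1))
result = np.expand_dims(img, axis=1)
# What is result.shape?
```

(3, 1, 7, 1)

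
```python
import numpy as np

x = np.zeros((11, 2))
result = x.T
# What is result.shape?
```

(2, 11)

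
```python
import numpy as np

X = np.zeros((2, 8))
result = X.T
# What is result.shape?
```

(8, 2)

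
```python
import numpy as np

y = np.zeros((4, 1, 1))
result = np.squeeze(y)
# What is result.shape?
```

(4,)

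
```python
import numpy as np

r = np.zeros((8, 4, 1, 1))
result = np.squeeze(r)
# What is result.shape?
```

(8, 4)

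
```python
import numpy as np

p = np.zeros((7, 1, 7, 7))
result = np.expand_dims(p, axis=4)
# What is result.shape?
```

(7, 1, 7, 7, 1)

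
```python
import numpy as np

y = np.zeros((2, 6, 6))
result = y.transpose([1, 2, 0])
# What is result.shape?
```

(6, 6, 2)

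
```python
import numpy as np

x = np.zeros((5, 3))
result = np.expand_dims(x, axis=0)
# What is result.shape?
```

(1, 5, 3)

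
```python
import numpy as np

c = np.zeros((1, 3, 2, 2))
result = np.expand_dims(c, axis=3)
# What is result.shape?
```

(1, 3, 2, 1, 2)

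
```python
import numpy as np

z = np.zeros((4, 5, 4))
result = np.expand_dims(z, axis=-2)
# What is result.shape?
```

(4, 5, 1, 4)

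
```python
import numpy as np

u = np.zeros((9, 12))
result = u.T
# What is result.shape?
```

(12, 9)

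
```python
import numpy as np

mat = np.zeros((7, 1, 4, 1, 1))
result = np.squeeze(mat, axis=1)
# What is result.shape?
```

(7, 4, 1, 1)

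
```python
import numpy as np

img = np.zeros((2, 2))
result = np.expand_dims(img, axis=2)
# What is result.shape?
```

(2, 2, 1)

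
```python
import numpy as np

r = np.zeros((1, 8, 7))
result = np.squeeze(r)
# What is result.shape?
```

(8, 7)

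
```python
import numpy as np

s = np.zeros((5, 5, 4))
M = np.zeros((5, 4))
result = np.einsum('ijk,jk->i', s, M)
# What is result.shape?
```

(5,)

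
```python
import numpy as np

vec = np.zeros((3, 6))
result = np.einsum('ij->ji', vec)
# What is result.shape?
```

(6, 3)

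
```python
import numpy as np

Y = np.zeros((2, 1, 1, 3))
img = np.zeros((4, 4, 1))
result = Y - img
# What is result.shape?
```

(2, 4, 4, 3)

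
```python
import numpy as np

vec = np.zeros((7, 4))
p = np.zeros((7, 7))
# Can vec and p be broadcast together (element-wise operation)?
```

No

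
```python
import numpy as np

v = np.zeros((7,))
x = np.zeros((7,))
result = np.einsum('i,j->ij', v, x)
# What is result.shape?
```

(7, 7)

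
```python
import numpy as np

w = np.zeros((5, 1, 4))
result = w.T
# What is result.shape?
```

(4, 1, 5)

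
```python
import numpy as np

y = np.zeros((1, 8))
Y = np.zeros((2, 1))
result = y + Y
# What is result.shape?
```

(2, 8)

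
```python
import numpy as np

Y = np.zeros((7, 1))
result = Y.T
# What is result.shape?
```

(1, 7)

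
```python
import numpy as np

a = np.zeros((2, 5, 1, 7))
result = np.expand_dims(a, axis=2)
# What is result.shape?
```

(2, 5, 1, 1, 7)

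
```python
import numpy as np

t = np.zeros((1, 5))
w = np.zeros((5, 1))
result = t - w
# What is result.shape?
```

(5, 5)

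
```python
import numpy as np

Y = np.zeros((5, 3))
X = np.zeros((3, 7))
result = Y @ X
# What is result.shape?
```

(5, 7)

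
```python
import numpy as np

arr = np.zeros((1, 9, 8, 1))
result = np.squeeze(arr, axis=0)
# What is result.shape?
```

(9, 8, 1)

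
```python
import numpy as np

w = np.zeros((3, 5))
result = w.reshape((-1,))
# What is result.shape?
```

(15,)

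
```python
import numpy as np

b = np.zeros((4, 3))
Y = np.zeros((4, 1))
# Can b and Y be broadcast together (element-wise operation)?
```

Yes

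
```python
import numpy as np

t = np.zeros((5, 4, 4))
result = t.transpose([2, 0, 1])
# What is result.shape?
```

(4, 5, 4)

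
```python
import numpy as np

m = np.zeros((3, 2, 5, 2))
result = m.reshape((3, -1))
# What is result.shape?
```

(3, 20)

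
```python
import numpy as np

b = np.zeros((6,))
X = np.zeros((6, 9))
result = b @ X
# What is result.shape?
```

(9,)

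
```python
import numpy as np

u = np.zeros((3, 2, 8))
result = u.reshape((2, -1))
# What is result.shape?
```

(2, 24)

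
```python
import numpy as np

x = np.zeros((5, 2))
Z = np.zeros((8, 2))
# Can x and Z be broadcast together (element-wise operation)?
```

No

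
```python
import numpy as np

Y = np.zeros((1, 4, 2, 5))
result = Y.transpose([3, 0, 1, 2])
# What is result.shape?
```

(5, 1, 4, 2)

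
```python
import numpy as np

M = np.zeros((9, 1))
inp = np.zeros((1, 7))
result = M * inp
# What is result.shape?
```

(9, 7)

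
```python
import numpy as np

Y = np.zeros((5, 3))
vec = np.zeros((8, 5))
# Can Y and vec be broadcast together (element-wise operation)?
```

No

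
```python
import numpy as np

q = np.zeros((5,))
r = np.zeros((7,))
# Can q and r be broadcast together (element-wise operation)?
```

No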